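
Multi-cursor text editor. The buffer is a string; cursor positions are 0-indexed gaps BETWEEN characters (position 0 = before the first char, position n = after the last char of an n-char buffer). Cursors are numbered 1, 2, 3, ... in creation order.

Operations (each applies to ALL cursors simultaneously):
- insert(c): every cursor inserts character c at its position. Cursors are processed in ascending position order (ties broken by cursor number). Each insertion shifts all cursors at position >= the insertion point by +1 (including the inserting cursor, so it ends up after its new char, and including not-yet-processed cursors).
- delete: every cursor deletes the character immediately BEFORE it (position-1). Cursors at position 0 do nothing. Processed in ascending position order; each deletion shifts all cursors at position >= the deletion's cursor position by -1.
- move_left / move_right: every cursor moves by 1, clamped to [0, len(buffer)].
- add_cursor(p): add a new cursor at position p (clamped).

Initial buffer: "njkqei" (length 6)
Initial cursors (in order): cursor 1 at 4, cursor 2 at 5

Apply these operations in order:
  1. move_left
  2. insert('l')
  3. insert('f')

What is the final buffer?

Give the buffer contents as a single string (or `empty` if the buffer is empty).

Answer: njklfqlfei

Derivation:
After op 1 (move_left): buffer="njkqei" (len 6), cursors c1@3 c2@4, authorship ......
After op 2 (insert('l')): buffer="njklqlei" (len 8), cursors c1@4 c2@6, authorship ...1.2..
After op 3 (insert('f')): buffer="njklfqlfei" (len 10), cursors c1@5 c2@8, authorship ...11.22..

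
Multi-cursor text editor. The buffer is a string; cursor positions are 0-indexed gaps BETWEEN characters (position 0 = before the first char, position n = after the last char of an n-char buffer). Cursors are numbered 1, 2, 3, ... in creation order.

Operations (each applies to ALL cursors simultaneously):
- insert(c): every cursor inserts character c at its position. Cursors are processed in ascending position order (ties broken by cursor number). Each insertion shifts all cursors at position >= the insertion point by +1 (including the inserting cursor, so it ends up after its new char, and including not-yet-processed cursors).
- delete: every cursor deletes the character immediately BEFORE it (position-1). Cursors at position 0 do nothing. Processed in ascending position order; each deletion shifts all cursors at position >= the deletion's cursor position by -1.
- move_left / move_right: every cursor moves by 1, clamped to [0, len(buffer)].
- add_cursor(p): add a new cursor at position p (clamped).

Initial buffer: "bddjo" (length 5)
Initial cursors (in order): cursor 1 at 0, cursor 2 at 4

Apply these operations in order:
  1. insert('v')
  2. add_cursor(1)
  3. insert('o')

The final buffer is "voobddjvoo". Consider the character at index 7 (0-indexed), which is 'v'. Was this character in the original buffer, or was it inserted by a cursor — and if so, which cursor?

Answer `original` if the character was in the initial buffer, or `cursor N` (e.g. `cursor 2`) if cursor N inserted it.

Answer: cursor 2

Derivation:
After op 1 (insert('v')): buffer="vbddjvo" (len 7), cursors c1@1 c2@6, authorship 1....2.
After op 2 (add_cursor(1)): buffer="vbddjvo" (len 7), cursors c1@1 c3@1 c2@6, authorship 1....2.
After op 3 (insert('o')): buffer="voobddjvoo" (len 10), cursors c1@3 c3@3 c2@9, authorship 113....22.
Authorship (.=original, N=cursor N): 1 1 3 . . . . 2 2 .
Index 7: author = 2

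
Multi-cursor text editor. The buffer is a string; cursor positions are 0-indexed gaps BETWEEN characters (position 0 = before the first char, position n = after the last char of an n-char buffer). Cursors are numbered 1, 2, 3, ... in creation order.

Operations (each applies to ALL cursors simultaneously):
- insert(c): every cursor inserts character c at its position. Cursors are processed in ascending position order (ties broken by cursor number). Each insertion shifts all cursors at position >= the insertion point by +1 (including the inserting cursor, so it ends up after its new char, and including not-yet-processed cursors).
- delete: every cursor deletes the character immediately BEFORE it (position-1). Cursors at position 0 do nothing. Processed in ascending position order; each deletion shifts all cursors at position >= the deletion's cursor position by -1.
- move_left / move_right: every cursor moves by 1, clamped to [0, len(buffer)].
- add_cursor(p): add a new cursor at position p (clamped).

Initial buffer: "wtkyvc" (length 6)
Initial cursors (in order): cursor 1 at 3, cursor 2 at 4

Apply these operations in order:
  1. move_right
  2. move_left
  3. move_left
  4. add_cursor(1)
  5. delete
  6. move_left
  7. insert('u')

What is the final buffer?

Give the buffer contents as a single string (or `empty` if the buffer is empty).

After op 1 (move_right): buffer="wtkyvc" (len 6), cursors c1@4 c2@5, authorship ......
After op 2 (move_left): buffer="wtkyvc" (len 6), cursors c1@3 c2@4, authorship ......
After op 3 (move_left): buffer="wtkyvc" (len 6), cursors c1@2 c2@3, authorship ......
After op 4 (add_cursor(1)): buffer="wtkyvc" (len 6), cursors c3@1 c1@2 c2@3, authorship ......
After op 5 (delete): buffer="yvc" (len 3), cursors c1@0 c2@0 c3@0, authorship ...
After op 6 (move_left): buffer="yvc" (len 3), cursors c1@0 c2@0 c3@0, authorship ...
After op 7 (insert('u')): buffer="uuuyvc" (len 6), cursors c1@3 c2@3 c3@3, authorship 123...

Answer: uuuyvc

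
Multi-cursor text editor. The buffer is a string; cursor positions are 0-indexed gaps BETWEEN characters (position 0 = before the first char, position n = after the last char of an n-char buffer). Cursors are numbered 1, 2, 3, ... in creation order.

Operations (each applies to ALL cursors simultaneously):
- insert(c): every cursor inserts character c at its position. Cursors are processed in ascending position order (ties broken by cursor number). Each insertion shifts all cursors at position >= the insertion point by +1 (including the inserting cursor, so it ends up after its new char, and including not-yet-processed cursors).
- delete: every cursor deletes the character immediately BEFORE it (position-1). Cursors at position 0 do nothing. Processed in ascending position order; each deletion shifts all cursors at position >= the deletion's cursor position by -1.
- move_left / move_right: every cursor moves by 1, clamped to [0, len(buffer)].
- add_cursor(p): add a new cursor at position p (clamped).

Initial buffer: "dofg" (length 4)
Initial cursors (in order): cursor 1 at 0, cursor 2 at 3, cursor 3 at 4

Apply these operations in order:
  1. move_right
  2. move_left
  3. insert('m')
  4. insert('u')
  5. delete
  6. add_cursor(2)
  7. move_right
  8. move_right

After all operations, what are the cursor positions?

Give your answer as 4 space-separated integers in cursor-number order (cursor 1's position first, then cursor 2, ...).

After op 1 (move_right): buffer="dofg" (len 4), cursors c1@1 c2@4 c3@4, authorship ....
After op 2 (move_left): buffer="dofg" (len 4), cursors c1@0 c2@3 c3@3, authorship ....
After op 3 (insert('m')): buffer="mdofmmg" (len 7), cursors c1@1 c2@6 c3@6, authorship 1...23.
After op 4 (insert('u')): buffer="mudofmmuug" (len 10), cursors c1@2 c2@9 c3@9, authorship 11...2323.
After op 5 (delete): buffer="mdofmmg" (len 7), cursors c1@1 c2@6 c3@6, authorship 1...23.
After op 6 (add_cursor(2)): buffer="mdofmmg" (len 7), cursors c1@1 c4@2 c2@6 c3@6, authorship 1...23.
After op 7 (move_right): buffer="mdofmmg" (len 7), cursors c1@2 c4@3 c2@7 c3@7, authorship 1...23.
After op 8 (move_right): buffer="mdofmmg" (len 7), cursors c1@3 c4@4 c2@7 c3@7, authorship 1...23.

Answer: 3 7 7 4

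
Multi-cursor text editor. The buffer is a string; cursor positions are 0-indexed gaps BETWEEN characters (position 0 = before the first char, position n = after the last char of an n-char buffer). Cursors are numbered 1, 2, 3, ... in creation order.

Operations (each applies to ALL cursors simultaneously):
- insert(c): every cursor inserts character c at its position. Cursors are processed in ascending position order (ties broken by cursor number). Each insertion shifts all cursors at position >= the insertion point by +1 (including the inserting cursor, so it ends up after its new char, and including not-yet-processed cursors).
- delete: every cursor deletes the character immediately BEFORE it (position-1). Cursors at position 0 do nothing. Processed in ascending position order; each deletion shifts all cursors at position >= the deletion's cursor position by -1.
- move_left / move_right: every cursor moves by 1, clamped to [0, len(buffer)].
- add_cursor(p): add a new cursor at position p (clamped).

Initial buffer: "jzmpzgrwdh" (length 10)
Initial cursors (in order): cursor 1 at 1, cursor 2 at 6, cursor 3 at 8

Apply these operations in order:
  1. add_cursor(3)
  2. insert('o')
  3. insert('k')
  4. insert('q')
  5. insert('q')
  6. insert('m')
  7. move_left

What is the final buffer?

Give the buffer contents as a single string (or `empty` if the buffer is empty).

Answer: jokqqmzmokqqmpzgokqqmrwokqqmdh

Derivation:
After op 1 (add_cursor(3)): buffer="jzmpzgrwdh" (len 10), cursors c1@1 c4@3 c2@6 c3@8, authorship ..........
After op 2 (insert('o')): buffer="jozmopzgorwodh" (len 14), cursors c1@2 c4@5 c2@9 c3@12, authorship .1..4...2..3..
After op 3 (insert('k')): buffer="jokzmokpzgokrwokdh" (len 18), cursors c1@3 c4@7 c2@12 c3@16, authorship .11..44...22..33..
After op 4 (insert('q')): buffer="jokqzmokqpzgokqrwokqdh" (len 22), cursors c1@4 c4@9 c2@15 c3@20, authorship .111..444...222..333..
After op 5 (insert('q')): buffer="jokqqzmokqqpzgokqqrwokqqdh" (len 26), cursors c1@5 c4@11 c2@18 c3@24, authorship .1111..4444...2222..3333..
After op 6 (insert('m')): buffer="jokqqmzmokqqmpzgokqqmrwokqqmdh" (len 30), cursors c1@6 c4@13 c2@21 c3@28, authorship .11111..44444...22222..33333..
After op 7 (move_left): buffer="jokqqmzmokqqmpzgokqqmrwokqqmdh" (len 30), cursors c1@5 c4@12 c2@20 c3@27, authorship .11111..44444...22222..33333..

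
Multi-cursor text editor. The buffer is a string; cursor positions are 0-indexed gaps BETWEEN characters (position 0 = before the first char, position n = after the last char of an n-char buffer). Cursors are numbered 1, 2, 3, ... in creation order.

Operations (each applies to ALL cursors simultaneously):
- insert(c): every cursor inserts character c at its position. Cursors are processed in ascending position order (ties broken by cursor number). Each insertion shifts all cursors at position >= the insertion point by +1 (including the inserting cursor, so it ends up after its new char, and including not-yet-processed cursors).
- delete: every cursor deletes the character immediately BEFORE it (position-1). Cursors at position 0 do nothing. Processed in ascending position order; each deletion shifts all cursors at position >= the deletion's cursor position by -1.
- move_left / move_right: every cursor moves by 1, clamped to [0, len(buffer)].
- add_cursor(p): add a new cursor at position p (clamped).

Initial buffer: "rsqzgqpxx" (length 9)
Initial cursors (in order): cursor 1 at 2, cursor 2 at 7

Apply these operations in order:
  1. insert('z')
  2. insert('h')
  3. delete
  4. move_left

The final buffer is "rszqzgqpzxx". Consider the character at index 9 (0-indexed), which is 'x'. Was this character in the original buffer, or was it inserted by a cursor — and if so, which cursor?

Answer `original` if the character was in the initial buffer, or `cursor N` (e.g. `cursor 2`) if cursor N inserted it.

Answer: original

Derivation:
After op 1 (insert('z')): buffer="rszqzgqpzxx" (len 11), cursors c1@3 c2@9, authorship ..1.....2..
After op 2 (insert('h')): buffer="rszhqzgqpzhxx" (len 13), cursors c1@4 c2@11, authorship ..11.....22..
After op 3 (delete): buffer="rszqzgqpzxx" (len 11), cursors c1@3 c2@9, authorship ..1.....2..
After op 4 (move_left): buffer="rszqzgqpzxx" (len 11), cursors c1@2 c2@8, authorship ..1.....2..
Authorship (.=original, N=cursor N): . . 1 . . . . . 2 . .
Index 9: author = original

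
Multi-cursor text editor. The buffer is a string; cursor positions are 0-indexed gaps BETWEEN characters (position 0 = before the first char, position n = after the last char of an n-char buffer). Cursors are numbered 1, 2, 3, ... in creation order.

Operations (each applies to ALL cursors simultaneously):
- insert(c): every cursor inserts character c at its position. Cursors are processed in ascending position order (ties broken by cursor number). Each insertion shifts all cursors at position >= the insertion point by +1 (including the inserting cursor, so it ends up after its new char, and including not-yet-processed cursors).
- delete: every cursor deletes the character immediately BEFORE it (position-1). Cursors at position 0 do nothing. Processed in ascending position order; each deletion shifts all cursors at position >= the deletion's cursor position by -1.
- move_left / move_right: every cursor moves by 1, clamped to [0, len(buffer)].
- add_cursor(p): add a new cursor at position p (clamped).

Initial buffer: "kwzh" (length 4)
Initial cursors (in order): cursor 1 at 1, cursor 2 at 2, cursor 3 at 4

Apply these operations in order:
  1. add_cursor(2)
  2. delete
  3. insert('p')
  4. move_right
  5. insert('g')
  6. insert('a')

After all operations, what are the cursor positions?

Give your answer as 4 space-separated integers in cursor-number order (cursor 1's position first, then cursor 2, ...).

Answer: 10 10 13 10

Derivation:
After op 1 (add_cursor(2)): buffer="kwzh" (len 4), cursors c1@1 c2@2 c4@2 c3@4, authorship ....
After op 2 (delete): buffer="z" (len 1), cursors c1@0 c2@0 c4@0 c3@1, authorship .
After op 3 (insert('p')): buffer="pppzp" (len 5), cursors c1@3 c2@3 c4@3 c3@5, authorship 124.3
After op 4 (move_right): buffer="pppzp" (len 5), cursors c1@4 c2@4 c4@4 c3@5, authorship 124.3
After op 5 (insert('g')): buffer="pppzgggpg" (len 9), cursors c1@7 c2@7 c4@7 c3@9, authorship 124.12433
After op 6 (insert('a')): buffer="pppzgggaaapga" (len 13), cursors c1@10 c2@10 c4@10 c3@13, authorship 124.124124333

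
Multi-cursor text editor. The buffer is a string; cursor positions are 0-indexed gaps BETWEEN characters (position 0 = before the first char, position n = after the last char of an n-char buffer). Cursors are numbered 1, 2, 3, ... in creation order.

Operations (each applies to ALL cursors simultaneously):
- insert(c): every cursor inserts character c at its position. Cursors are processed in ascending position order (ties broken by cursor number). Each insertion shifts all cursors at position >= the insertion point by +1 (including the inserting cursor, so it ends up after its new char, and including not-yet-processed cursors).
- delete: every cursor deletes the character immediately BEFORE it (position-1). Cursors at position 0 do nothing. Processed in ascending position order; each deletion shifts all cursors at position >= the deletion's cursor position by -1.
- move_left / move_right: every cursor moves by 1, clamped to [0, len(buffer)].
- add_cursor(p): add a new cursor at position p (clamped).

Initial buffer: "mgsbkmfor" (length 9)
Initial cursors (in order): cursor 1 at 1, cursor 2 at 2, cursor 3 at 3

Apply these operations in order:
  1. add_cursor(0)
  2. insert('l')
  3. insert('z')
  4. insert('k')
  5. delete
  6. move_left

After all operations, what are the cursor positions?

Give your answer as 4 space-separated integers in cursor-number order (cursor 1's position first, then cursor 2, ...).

Answer: 4 7 10 1

Derivation:
After op 1 (add_cursor(0)): buffer="mgsbkmfor" (len 9), cursors c4@0 c1@1 c2@2 c3@3, authorship .........
After op 2 (insert('l')): buffer="lmlglslbkmfor" (len 13), cursors c4@1 c1@3 c2@5 c3@7, authorship 4.1.2.3......
After op 3 (insert('z')): buffer="lzmlzglzslzbkmfor" (len 17), cursors c4@2 c1@5 c2@8 c3@11, authorship 44.11.22.33......
After op 4 (insert('k')): buffer="lzkmlzkglzkslzkbkmfor" (len 21), cursors c4@3 c1@7 c2@11 c3@15, authorship 444.111.222.333......
After op 5 (delete): buffer="lzmlzglzslzbkmfor" (len 17), cursors c4@2 c1@5 c2@8 c3@11, authorship 44.11.22.33......
After op 6 (move_left): buffer="lzmlzglzslzbkmfor" (len 17), cursors c4@1 c1@4 c2@7 c3@10, authorship 44.11.22.33......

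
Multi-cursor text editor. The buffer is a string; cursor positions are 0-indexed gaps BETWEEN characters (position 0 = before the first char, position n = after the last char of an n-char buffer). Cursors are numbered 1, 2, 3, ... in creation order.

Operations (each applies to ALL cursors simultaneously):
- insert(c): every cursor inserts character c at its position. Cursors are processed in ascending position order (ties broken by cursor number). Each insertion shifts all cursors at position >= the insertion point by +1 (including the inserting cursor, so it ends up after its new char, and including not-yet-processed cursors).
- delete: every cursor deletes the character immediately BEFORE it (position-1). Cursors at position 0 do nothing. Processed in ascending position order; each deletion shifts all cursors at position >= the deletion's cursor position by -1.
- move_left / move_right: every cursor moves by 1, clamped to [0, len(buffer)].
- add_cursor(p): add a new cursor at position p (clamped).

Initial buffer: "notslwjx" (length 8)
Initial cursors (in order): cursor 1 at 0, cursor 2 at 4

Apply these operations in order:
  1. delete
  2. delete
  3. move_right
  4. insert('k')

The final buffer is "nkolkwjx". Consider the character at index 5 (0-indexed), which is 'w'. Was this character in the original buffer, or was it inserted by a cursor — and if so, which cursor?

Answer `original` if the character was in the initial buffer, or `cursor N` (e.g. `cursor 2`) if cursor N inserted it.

After op 1 (delete): buffer="notlwjx" (len 7), cursors c1@0 c2@3, authorship .......
After op 2 (delete): buffer="nolwjx" (len 6), cursors c1@0 c2@2, authorship ......
After op 3 (move_right): buffer="nolwjx" (len 6), cursors c1@1 c2@3, authorship ......
After op 4 (insert('k')): buffer="nkolkwjx" (len 8), cursors c1@2 c2@5, authorship .1..2...
Authorship (.=original, N=cursor N): . 1 . . 2 . . .
Index 5: author = original

Answer: original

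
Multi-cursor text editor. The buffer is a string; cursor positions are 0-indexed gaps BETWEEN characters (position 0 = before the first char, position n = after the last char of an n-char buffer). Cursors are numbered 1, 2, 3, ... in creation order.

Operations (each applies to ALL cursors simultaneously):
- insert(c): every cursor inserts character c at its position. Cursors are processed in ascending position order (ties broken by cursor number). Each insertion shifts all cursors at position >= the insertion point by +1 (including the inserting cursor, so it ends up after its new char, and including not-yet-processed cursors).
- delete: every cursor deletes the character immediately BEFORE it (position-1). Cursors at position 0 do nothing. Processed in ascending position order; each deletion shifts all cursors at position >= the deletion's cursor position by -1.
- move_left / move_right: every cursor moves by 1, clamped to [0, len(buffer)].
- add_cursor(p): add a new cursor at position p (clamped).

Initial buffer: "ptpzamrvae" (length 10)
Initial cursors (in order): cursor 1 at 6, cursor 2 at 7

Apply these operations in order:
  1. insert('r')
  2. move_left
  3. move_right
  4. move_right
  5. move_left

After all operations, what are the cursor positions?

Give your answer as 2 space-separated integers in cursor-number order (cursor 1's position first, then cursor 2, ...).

Answer: 7 9

Derivation:
After op 1 (insert('r')): buffer="ptpzamrrrvae" (len 12), cursors c1@7 c2@9, authorship ......1.2...
After op 2 (move_left): buffer="ptpzamrrrvae" (len 12), cursors c1@6 c2@8, authorship ......1.2...
After op 3 (move_right): buffer="ptpzamrrrvae" (len 12), cursors c1@7 c2@9, authorship ......1.2...
After op 4 (move_right): buffer="ptpzamrrrvae" (len 12), cursors c1@8 c2@10, authorship ......1.2...
After op 5 (move_left): buffer="ptpzamrrrvae" (len 12), cursors c1@7 c2@9, authorship ......1.2...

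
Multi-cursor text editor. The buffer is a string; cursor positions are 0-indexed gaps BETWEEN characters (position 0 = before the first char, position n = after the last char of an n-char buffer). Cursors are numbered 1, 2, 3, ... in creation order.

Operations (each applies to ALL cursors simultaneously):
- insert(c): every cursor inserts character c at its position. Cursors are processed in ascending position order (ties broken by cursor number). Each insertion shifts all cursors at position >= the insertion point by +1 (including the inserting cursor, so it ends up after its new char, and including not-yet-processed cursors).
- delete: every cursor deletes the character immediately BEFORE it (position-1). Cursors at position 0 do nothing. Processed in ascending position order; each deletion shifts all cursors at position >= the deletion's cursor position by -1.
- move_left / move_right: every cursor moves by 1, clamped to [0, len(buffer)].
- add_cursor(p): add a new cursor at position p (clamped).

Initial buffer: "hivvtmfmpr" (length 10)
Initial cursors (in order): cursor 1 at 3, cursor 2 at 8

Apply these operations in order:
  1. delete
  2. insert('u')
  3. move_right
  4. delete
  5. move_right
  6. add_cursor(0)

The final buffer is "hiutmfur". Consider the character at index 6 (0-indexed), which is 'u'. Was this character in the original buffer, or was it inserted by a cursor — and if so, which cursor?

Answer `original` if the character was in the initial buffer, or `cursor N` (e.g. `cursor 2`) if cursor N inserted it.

After op 1 (delete): buffer="hivtmfpr" (len 8), cursors c1@2 c2@6, authorship ........
After op 2 (insert('u')): buffer="hiuvtmfupr" (len 10), cursors c1@3 c2@8, authorship ..1....2..
After op 3 (move_right): buffer="hiuvtmfupr" (len 10), cursors c1@4 c2@9, authorship ..1....2..
After op 4 (delete): buffer="hiutmfur" (len 8), cursors c1@3 c2@7, authorship ..1...2.
After op 5 (move_right): buffer="hiutmfur" (len 8), cursors c1@4 c2@8, authorship ..1...2.
After op 6 (add_cursor(0)): buffer="hiutmfur" (len 8), cursors c3@0 c1@4 c2@8, authorship ..1...2.
Authorship (.=original, N=cursor N): . . 1 . . . 2 .
Index 6: author = 2

Answer: cursor 2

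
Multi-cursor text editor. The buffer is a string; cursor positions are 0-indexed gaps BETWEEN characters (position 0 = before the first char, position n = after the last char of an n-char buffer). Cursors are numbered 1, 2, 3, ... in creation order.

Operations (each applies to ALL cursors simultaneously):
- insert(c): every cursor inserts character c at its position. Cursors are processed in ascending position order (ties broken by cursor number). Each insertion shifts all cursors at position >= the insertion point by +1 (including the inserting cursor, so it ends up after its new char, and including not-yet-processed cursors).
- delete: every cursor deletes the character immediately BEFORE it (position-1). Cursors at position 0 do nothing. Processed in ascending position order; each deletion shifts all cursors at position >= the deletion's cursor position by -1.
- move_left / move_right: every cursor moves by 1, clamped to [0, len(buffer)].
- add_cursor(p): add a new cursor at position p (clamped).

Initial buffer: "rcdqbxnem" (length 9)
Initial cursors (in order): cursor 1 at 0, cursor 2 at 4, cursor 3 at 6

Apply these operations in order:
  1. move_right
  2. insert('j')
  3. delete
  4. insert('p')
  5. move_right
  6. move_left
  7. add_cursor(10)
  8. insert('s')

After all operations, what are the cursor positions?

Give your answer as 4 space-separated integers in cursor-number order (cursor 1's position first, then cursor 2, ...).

After op 1 (move_right): buffer="rcdqbxnem" (len 9), cursors c1@1 c2@5 c3@7, authorship .........
After op 2 (insert('j')): buffer="rjcdqbjxnjem" (len 12), cursors c1@2 c2@7 c3@10, authorship .1....2..3..
After op 3 (delete): buffer="rcdqbxnem" (len 9), cursors c1@1 c2@5 c3@7, authorship .........
After op 4 (insert('p')): buffer="rpcdqbpxnpem" (len 12), cursors c1@2 c2@7 c3@10, authorship .1....2..3..
After op 5 (move_right): buffer="rpcdqbpxnpem" (len 12), cursors c1@3 c2@8 c3@11, authorship .1....2..3..
After op 6 (move_left): buffer="rpcdqbpxnpem" (len 12), cursors c1@2 c2@7 c3@10, authorship .1....2..3..
After op 7 (add_cursor(10)): buffer="rpcdqbpxnpem" (len 12), cursors c1@2 c2@7 c3@10 c4@10, authorship .1....2..3..
After op 8 (insert('s')): buffer="rpscdqbpsxnpssem" (len 16), cursors c1@3 c2@9 c3@14 c4@14, authorship .11....22..334..

Answer: 3 9 14 14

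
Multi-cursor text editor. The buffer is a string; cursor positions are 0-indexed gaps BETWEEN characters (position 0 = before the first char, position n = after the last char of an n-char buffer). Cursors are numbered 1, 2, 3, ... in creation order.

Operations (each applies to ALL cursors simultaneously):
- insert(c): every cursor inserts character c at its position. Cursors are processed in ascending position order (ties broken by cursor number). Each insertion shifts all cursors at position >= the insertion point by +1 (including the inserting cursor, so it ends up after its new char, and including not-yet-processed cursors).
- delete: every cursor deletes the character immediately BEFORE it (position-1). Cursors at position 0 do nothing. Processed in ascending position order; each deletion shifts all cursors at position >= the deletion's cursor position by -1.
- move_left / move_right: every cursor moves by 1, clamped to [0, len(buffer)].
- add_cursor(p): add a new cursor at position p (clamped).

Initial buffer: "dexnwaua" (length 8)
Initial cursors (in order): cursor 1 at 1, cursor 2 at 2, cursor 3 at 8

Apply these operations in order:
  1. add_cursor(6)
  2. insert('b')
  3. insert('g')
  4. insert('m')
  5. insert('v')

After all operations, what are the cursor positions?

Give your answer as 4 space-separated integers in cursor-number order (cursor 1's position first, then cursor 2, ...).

Answer: 5 10 24 18

Derivation:
After op 1 (add_cursor(6)): buffer="dexnwaua" (len 8), cursors c1@1 c2@2 c4@6 c3@8, authorship ........
After op 2 (insert('b')): buffer="dbebxnwabuab" (len 12), cursors c1@2 c2@4 c4@9 c3@12, authorship .1.2....4..3
After op 3 (insert('g')): buffer="dbgebgxnwabguabg" (len 16), cursors c1@3 c2@6 c4@12 c3@16, authorship .11.22....44..33
After op 4 (insert('m')): buffer="dbgmebgmxnwabgmuabgm" (len 20), cursors c1@4 c2@8 c4@15 c3@20, authorship .111.222....444..333
After op 5 (insert('v')): buffer="dbgmvebgmvxnwabgmvuabgmv" (len 24), cursors c1@5 c2@10 c4@18 c3@24, authorship .1111.2222....4444..3333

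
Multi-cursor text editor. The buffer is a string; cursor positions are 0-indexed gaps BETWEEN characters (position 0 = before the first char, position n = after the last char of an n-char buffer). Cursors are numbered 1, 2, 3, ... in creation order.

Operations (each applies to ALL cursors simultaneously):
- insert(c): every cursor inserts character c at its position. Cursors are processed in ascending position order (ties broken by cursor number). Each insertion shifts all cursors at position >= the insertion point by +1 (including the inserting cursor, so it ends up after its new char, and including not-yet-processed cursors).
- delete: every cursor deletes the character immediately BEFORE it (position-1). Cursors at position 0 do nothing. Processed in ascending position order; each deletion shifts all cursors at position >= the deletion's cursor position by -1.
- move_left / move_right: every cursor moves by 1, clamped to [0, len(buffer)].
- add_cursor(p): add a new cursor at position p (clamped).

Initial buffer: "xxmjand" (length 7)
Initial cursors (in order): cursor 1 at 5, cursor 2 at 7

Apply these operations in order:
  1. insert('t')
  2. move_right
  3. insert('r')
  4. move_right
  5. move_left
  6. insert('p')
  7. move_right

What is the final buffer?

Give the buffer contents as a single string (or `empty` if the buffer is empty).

After op 1 (insert('t')): buffer="xxmjatndt" (len 9), cursors c1@6 c2@9, authorship .....1..2
After op 2 (move_right): buffer="xxmjatndt" (len 9), cursors c1@7 c2@9, authorship .....1..2
After op 3 (insert('r')): buffer="xxmjatnrdtr" (len 11), cursors c1@8 c2@11, authorship .....1.1.22
After op 4 (move_right): buffer="xxmjatnrdtr" (len 11), cursors c1@9 c2@11, authorship .....1.1.22
After op 5 (move_left): buffer="xxmjatnrdtr" (len 11), cursors c1@8 c2@10, authorship .....1.1.22
After op 6 (insert('p')): buffer="xxmjatnrpdtpr" (len 13), cursors c1@9 c2@12, authorship .....1.11.222
After op 7 (move_right): buffer="xxmjatnrpdtpr" (len 13), cursors c1@10 c2@13, authorship .....1.11.222

Answer: xxmjatnrpdtpr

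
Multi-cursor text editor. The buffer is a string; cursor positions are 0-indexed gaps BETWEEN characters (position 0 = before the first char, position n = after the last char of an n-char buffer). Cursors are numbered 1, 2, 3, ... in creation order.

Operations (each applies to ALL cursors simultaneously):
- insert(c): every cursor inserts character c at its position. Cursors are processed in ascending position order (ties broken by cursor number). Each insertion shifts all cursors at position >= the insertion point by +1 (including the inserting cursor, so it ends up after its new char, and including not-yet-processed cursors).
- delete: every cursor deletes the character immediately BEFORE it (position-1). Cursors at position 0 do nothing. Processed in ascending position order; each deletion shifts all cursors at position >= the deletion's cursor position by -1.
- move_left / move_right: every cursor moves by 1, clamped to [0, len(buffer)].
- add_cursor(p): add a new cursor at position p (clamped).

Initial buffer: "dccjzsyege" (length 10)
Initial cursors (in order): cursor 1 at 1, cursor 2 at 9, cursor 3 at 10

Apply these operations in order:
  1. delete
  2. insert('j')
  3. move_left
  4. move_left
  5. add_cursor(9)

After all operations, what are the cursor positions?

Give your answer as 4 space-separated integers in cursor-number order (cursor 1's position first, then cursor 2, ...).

After op 1 (delete): buffer="ccjzsye" (len 7), cursors c1@0 c2@7 c3@7, authorship .......
After op 2 (insert('j')): buffer="jccjzsyejj" (len 10), cursors c1@1 c2@10 c3@10, authorship 1.......23
After op 3 (move_left): buffer="jccjzsyejj" (len 10), cursors c1@0 c2@9 c3@9, authorship 1.......23
After op 4 (move_left): buffer="jccjzsyejj" (len 10), cursors c1@0 c2@8 c3@8, authorship 1.......23
After op 5 (add_cursor(9)): buffer="jccjzsyejj" (len 10), cursors c1@0 c2@8 c3@8 c4@9, authorship 1.......23

Answer: 0 8 8 9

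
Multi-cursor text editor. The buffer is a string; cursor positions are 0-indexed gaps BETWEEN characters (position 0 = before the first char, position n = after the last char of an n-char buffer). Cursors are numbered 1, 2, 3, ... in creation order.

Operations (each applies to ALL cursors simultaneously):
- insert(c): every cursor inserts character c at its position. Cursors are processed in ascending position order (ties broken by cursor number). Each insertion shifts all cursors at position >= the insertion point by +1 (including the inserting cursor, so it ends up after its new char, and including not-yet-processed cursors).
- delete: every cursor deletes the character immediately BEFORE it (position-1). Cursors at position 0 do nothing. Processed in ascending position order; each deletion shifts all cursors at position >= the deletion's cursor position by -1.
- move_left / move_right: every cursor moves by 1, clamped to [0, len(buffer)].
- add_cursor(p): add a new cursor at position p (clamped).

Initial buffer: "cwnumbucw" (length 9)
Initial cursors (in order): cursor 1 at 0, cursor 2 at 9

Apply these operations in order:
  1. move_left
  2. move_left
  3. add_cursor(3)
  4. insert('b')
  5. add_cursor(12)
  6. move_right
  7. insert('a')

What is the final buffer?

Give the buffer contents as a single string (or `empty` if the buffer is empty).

After op 1 (move_left): buffer="cwnumbucw" (len 9), cursors c1@0 c2@8, authorship .........
After op 2 (move_left): buffer="cwnumbucw" (len 9), cursors c1@0 c2@7, authorship .........
After op 3 (add_cursor(3)): buffer="cwnumbucw" (len 9), cursors c1@0 c3@3 c2@7, authorship .........
After op 4 (insert('b')): buffer="bcwnbumbubcw" (len 12), cursors c1@1 c3@5 c2@10, authorship 1...3....2..
After op 5 (add_cursor(12)): buffer="bcwnbumbubcw" (len 12), cursors c1@1 c3@5 c2@10 c4@12, authorship 1...3....2..
After op 6 (move_right): buffer="bcwnbumbubcw" (len 12), cursors c1@2 c3@6 c2@11 c4@12, authorship 1...3....2..
After op 7 (insert('a')): buffer="bcawnbuambubcawa" (len 16), cursors c1@3 c3@8 c2@14 c4@16, authorship 1.1..3.3...2.2.4

Answer: bcawnbuambubcawa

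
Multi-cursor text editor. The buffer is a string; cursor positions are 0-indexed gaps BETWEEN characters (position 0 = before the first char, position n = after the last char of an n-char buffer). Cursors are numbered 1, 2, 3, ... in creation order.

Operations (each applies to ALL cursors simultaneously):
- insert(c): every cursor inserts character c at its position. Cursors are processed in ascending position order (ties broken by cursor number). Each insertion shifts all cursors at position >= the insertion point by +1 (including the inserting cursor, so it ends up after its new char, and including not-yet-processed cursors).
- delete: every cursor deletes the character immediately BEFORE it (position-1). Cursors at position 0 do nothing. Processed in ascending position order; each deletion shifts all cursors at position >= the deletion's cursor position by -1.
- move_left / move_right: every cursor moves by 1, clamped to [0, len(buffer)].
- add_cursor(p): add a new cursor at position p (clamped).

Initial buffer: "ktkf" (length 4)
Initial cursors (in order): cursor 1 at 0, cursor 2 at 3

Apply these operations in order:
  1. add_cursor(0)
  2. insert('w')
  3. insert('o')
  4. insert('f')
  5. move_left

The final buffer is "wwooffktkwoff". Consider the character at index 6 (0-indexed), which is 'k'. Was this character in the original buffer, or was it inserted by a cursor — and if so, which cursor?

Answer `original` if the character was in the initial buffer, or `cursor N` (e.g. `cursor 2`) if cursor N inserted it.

Answer: original

Derivation:
After op 1 (add_cursor(0)): buffer="ktkf" (len 4), cursors c1@0 c3@0 c2@3, authorship ....
After op 2 (insert('w')): buffer="wwktkwf" (len 7), cursors c1@2 c3@2 c2@6, authorship 13...2.
After op 3 (insert('o')): buffer="wwooktkwof" (len 10), cursors c1@4 c3@4 c2@9, authorship 1313...22.
After op 4 (insert('f')): buffer="wwooffktkwoff" (len 13), cursors c1@6 c3@6 c2@12, authorship 131313...222.
After op 5 (move_left): buffer="wwooffktkwoff" (len 13), cursors c1@5 c3@5 c2@11, authorship 131313...222.
Authorship (.=original, N=cursor N): 1 3 1 3 1 3 . . . 2 2 2 .
Index 6: author = original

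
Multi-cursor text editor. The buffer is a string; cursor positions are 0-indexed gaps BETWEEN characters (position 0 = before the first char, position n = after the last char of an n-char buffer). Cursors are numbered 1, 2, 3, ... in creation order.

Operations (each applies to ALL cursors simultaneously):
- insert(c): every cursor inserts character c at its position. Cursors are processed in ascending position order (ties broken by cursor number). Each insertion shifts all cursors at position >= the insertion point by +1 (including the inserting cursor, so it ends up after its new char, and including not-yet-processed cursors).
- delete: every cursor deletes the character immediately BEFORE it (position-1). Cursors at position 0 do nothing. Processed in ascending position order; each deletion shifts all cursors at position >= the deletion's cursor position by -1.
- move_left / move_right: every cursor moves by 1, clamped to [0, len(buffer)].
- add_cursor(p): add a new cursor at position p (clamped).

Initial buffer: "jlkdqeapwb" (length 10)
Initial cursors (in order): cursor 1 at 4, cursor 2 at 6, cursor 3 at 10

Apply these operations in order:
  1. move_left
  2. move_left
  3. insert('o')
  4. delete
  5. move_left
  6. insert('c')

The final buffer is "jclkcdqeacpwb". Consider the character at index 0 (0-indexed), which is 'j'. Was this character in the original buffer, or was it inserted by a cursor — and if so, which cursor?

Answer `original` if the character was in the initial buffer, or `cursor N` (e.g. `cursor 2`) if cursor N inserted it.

After op 1 (move_left): buffer="jlkdqeapwb" (len 10), cursors c1@3 c2@5 c3@9, authorship ..........
After op 2 (move_left): buffer="jlkdqeapwb" (len 10), cursors c1@2 c2@4 c3@8, authorship ..........
After op 3 (insert('o')): buffer="jlokdoqeapowb" (len 13), cursors c1@3 c2@6 c3@11, authorship ..1..2....3..
After op 4 (delete): buffer="jlkdqeapwb" (len 10), cursors c1@2 c2@4 c3@8, authorship ..........
After op 5 (move_left): buffer="jlkdqeapwb" (len 10), cursors c1@1 c2@3 c3@7, authorship ..........
After op 6 (insert('c')): buffer="jclkcdqeacpwb" (len 13), cursors c1@2 c2@5 c3@10, authorship .1..2....3...
Authorship (.=original, N=cursor N): . 1 . . 2 . . . . 3 . . .
Index 0: author = original

Answer: original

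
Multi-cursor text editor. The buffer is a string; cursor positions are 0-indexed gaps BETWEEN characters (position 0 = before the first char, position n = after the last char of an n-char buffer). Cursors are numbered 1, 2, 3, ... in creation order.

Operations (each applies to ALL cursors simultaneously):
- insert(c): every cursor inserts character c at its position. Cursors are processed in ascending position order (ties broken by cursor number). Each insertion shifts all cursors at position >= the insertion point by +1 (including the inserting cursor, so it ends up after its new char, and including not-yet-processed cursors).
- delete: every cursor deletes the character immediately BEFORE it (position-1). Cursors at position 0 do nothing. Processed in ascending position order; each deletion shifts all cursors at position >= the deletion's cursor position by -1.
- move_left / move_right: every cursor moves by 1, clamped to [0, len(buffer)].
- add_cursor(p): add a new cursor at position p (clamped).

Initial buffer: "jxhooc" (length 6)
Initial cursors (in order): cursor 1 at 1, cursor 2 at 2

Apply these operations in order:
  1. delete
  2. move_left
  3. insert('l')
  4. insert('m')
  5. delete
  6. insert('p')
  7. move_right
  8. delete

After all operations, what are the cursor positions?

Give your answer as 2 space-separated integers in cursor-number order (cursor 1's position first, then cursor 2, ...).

After op 1 (delete): buffer="hooc" (len 4), cursors c1@0 c2@0, authorship ....
After op 2 (move_left): buffer="hooc" (len 4), cursors c1@0 c2@0, authorship ....
After op 3 (insert('l')): buffer="llhooc" (len 6), cursors c1@2 c2@2, authorship 12....
After op 4 (insert('m')): buffer="llmmhooc" (len 8), cursors c1@4 c2@4, authorship 1212....
After op 5 (delete): buffer="llhooc" (len 6), cursors c1@2 c2@2, authorship 12....
After op 6 (insert('p')): buffer="llpphooc" (len 8), cursors c1@4 c2@4, authorship 1212....
After op 7 (move_right): buffer="llpphooc" (len 8), cursors c1@5 c2@5, authorship 1212....
After op 8 (delete): buffer="llpooc" (len 6), cursors c1@3 c2@3, authorship 121...

Answer: 3 3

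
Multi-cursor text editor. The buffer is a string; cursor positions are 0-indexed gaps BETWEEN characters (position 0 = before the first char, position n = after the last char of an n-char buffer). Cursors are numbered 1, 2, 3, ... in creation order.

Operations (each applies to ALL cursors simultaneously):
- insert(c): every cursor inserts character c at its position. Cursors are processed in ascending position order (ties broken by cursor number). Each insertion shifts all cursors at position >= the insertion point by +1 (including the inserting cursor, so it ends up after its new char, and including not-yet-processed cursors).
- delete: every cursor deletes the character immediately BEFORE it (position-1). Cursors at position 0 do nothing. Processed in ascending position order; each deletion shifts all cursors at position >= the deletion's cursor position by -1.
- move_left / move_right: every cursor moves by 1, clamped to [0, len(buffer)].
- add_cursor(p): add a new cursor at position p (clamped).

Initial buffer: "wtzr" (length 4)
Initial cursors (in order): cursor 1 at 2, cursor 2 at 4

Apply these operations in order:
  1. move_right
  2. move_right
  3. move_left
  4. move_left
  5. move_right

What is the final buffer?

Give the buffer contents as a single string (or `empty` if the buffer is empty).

Answer: wtzr

Derivation:
After op 1 (move_right): buffer="wtzr" (len 4), cursors c1@3 c2@4, authorship ....
After op 2 (move_right): buffer="wtzr" (len 4), cursors c1@4 c2@4, authorship ....
After op 3 (move_left): buffer="wtzr" (len 4), cursors c1@3 c2@3, authorship ....
After op 4 (move_left): buffer="wtzr" (len 4), cursors c1@2 c2@2, authorship ....
After op 5 (move_right): buffer="wtzr" (len 4), cursors c1@3 c2@3, authorship ....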